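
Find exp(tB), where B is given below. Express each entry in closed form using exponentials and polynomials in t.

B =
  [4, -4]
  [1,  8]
e^{tB} =
  [-2*t*exp(6*t) + exp(6*t), -4*t*exp(6*t)]
  [t*exp(6*t), 2*t*exp(6*t) + exp(6*t)]

Strategy: write B = P · J · P⁻¹ where J is a Jordan canonical form, so e^{tB} = P · e^{tJ} · P⁻¹, and e^{tJ} can be computed block-by-block.

B has Jordan form
J =
  [6, 1]
  [0, 6]
(up to reordering of blocks).

Per-block formulas:
  For a 2×2 Jordan block J_2(6): exp(t · J_2(6)) = e^(6t)·(I + t·N), where N is the 2×2 nilpotent shift.

After assembling e^{tJ} and conjugating by P, we get:

e^{tB} =
  [-2*t*exp(6*t) + exp(6*t), -4*t*exp(6*t)]
  [t*exp(6*t), 2*t*exp(6*t) + exp(6*t)]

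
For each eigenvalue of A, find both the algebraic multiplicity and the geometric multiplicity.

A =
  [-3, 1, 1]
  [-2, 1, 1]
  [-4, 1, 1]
λ = -1: alg = 1, geom = 1; λ = 0: alg = 2, geom = 1

Step 1 — factor the characteristic polynomial to read off the algebraic multiplicities:
  χ_A(x) = x^2*(x + 1)

Step 2 — compute geometric multiplicities via the rank-nullity identity g(λ) = n − rank(A − λI):
  rank(A − (-1)·I) = 2, so dim ker(A − (-1)·I) = n − 2 = 1
  rank(A − (0)·I) = 2, so dim ker(A − (0)·I) = n − 2 = 1

Summary:
  λ = -1: algebraic multiplicity = 1, geometric multiplicity = 1
  λ = 0: algebraic multiplicity = 2, geometric multiplicity = 1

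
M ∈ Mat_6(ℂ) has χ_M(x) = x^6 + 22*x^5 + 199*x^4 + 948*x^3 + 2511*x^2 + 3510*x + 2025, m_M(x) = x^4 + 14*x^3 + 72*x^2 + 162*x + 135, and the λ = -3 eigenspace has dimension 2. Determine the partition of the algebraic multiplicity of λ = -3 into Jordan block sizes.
Block sizes for λ = -3: [3, 1]

Step 1 — from the characteristic polynomial, algebraic multiplicity of λ = -3 is 4. From dim ker(M − (-3)·I) = 2, there are exactly 2 Jordan blocks for λ = -3.
Step 2 — from the minimal polynomial, the factor (x + 3)^3 tells us the largest block for λ = -3 has size 3.
Step 3 — with total size 4, 2 blocks, and largest block 3, the block sizes (in nonincreasing order) are [3, 1].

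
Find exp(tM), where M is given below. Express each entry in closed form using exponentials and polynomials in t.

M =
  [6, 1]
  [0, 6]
e^{tM} =
  [exp(6*t), t*exp(6*t)]
  [0, exp(6*t)]

Strategy: write M = P · J · P⁻¹ where J is a Jordan canonical form, so e^{tM} = P · e^{tJ} · P⁻¹, and e^{tJ} can be computed block-by-block.

M has Jordan form
J =
  [6, 1]
  [0, 6]
(up to reordering of blocks).

Per-block formulas:
  For a 2×2 Jordan block J_2(6): exp(t · J_2(6)) = e^(6t)·(I + t·N), where N is the 2×2 nilpotent shift.

After assembling e^{tJ} and conjugating by P, we get:

e^{tM} =
  [exp(6*t), t*exp(6*t)]
  [0, exp(6*t)]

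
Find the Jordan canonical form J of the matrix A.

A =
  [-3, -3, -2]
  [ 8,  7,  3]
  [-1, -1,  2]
J_3(2)

The characteristic polynomial is
  det(x·I − A) = x^3 - 6*x^2 + 12*x - 8 = (x - 2)^3

Eigenvalues and multiplicities (the geometric multiplicity of λ is n − rank(A − λI), which equals the number of Jordan blocks for λ):
  λ = 2: algebraic multiplicity = 3, geometric multiplicity = 1

Determining the block sizes for each eigenvalue:
  λ = 2: one block (gm = 1), so the single block has size am = 3 → block sizes [3]

Assembling the blocks gives a Jordan form
J =
  [2, 1, 0]
  [0, 2, 1]
  [0, 0, 2]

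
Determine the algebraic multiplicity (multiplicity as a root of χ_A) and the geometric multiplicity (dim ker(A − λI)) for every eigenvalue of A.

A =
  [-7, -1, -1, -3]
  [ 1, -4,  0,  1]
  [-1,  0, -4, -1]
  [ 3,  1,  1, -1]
λ = -4: alg = 4, geom = 2

Step 1 — factor the characteristic polynomial to read off the algebraic multiplicities:
  χ_A(x) = (x + 4)^4

Step 2 — compute geometric multiplicities via the rank-nullity identity g(λ) = n − rank(A − λI):
  rank(A − (-4)·I) = 2, so dim ker(A − (-4)·I) = n − 2 = 2

Summary:
  λ = -4: algebraic multiplicity = 4, geometric multiplicity = 2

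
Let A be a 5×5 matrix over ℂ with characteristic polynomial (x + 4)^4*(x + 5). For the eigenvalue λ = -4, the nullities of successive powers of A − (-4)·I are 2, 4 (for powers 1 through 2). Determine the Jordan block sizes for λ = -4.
Block sizes for λ = -4: [2, 2]

From the dimensions of kernels of powers, the number of Jordan blocks of size at least j is d_j − d_{j−1} where d_j = dim ker(N^j) (with d_0 = 0). Computing the differences gives [2, 2].
The number of blocks of size exactly k is (#blocks of size ≥ k) − (#blocks of size ≥ k + 1), so the partition is: 2 block(s) of size 2.
In nonincreasing order the block sizes are [2, 2].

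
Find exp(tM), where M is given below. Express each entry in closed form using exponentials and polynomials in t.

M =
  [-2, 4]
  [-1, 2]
e^{tM} =
  [1 - 2*t, 4*t]
  [-t, 2*t + 1]

Strategy: write M = P · J · P⁻¹ where J is a Jordan canonical form, so e^{tM} = P · e^{tJ} · P⁻¹, and e^{tJ} can be computed block-by-block.

M has Jordan form
J =
  [0, 1]
  [0, 0]
(up to reordering of blocks).

Per-block formulas:
  For a 2×2 Jordan block J_2(0): exp(t · J_2(0)) = e^(0t)·(I + t·N), where N is the 2×2 nilpotent shift.

After assembling e^{tJ} and conjugating by P, we get:

e^{tM} =
  [1 - 2*t, 4*t]
  [-t, 2*t + 1]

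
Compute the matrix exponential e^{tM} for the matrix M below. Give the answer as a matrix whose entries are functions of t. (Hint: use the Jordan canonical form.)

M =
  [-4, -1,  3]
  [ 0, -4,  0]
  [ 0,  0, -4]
e^{tM} =
  [exp(-4*t), -t*exp(-4*t), 3*t*exp(-4*t)]
  [0, exp(-4*t), 0]
  [0, 0, exp(-4*t)]

Strategy: write M = P · J · P⁻¹ where J is a Jordan canonical form, so e^{tM} = P · e^{tJ} · P⁻¹, and e^{tJ} can be computed block-by-block.

M has Jordan form
J =
  [-4,  1,  0]
  [ 0, -4,  0]
  [ 0,  0, -4]
(up to reordering of blocks).

Per-block formulas:
  For a 1×1 block at λ = -4: exp(t · [-4]) = [e^(-4t)].
  For a 2×2 Jordan block J_2(-4): exp(t · J_2(-4)) = e^(-4t)·(I + t·N), where N is the 2×2 nilpotent shift.

After assembling e^{tJ} and conjugating by P, we get:

e^{tM} =
  [exp(-4*t), -t*exp(-4*t), 3*t*exp(-4*t)]
  [0, exp(-4*t), 0]
  [0, 0, exp(-4*t)]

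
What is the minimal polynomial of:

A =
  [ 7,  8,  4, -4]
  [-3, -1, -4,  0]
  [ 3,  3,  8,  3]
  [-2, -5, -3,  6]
x^2 - 10*x + 25

The characteristic polynomial is χ_A(x) = (x - 5)^4, so the eigenvalues are known. The minimal polynomial is
  m_A(x) = Π_λ (x − λ)^{k_λ}
where k_λ is the size of the *largest* Jordan block for λ (equivalently, the smallest k with (A − λI)^k v = 0 for every generalised eigenvector v of λ).

  λ = 5: largest Jordan block has size 2, contributing (x − 5)^2

So m_A(x) = (x - 5)^2 = x^2 - 10*x + 25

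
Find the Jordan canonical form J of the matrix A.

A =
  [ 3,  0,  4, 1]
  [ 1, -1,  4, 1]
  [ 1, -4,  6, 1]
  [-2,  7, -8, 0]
J_3(2) ⊕ J_1(2)

The characteristic polynomial is
  det(x·I − A) = x^4 - 8*x^3 + 24*x^2 - 32*x + 16 = (x - 2)^4

Eigenvalues and multiplicities (the geometric multiplicity of λ is n − rank(A − λI), which equals the number of Jordan blocks for λ):
  λ = 2: algebraic multiplicity = 4, geometric multiplicity = 2

Determining the block sizes for each eigenvalue:
  λ = 2: with am = 4 and gm = 2, the partition is not yet determined (e.g. several partitions of 4 into 2 parts exist). Let N = A − (2)·I. Computing rank(N^1) = 2, rank(N^2) = 1, rank(N^3) = 0; the number of blocks of size ≥ j is rank(N^{j−1}) − rank(N^j), giving [2, 1, 1]. So we have 1 block(s) of size 3, 1 block(s) of size 1 → block sizes [3, 1]

Assembling the blocks gives a Jordan form
J =
  [2, 1, 0, 0]
  [0, 2, 1, 0]
  [0, 0, 2, 0]
  [0, 0, 0, 2]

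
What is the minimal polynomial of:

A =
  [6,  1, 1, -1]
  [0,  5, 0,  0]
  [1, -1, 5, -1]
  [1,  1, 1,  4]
x^3 - 15*x^2 + 75*x - 125

The characteristic polynomial is χ_A(x) = (x - 5)^4, so the eigenvalues are known. The minimal polynomial is
  m_A(x) = Π_λ (x − λ)^{k_λ}
where k_λ is the size of the *largest* Jordan block for λ (equivalently, the smallest k with (A − λI)^k v = 0 for every generalised eigenvector v of λ).

  λ = 5: largest Jordan block has size 3, contributing (x − 5)^3

So m_A(x) = (x - 5)^3 = x^3 - 15*x^2 + 75*x - 125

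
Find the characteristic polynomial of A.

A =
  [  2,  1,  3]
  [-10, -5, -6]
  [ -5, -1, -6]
x^3 + 9*x^2 + 27*x + 27

Expanding det(x·I − A) (e.g. by cofactor expansion or by noting that A is similar to its Jordan form J, which has the same characteristic polynomial as A) gives
  χ_A(x) = x^3 + 9*x^2 + 27*x + 27
which factors as (x + 3)^3. The eigenvalues (with algebraic multiplicities) are λ = -3 with multiplicity 3.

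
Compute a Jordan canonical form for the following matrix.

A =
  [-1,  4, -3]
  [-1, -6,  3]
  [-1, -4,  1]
J_2(-2) ⊕ J_1(-2)

The characteristic polynomial is
  det(x·I − A) = x^3 + 6*x^2 + 12*x + 8 = (x + 2)^3

Eigenvalues and multiplicities (the geometric multiplicity of λ is n − rank(A − λI), which equals the number of Jordan blocks for λ):
  λ = -2: algebraic multiplicity = 3, geometric multiplicity = 2

Determining the block sizes for each eigenvalue:
  λ = -2: 2 blocks summing to 3 forces exactly one block of size 2 and the rest size 1 → block sizes [2, 1]

Assembling the blocks gives a Jordan form
J =
  [-2,  1,  0]
  [ 0, -2,  0]
  [ 0,  0, -2]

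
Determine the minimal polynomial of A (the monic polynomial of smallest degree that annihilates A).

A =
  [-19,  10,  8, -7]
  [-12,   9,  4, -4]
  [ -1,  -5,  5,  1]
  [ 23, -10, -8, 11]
x^4 - 6*x^3 + x^2 + 24*x + 16

The characteristic polynomial is χ_A(x) = (x - 4)^2*(x + 1)^2, so the eigenvalues are known. The minimal polynomial is
  m_A(x) = Π_λ (x − λ)^{k_λ}
where k_λ is the size of the *largest* Jordan block for λ (equivalently, the smallest k with (A − λI)^k v = 0 for every generalised eigenvector v of λ).

  λ = -1: largest Jordan block has size 2, contributing (x + 1)^2
  λ = 4: largest Jordan block has size 2, contributing (x − 4)^2

So m_A(x) = (x - 4)^2*(x + 1)^2 = x^4 - 6*x^3 + x^2 + 24*x + 16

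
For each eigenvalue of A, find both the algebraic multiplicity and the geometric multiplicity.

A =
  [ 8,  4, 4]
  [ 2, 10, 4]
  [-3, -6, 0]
λ = 6: alg = 3, geom = 2

Step 1 — factor the characteristic polynomial to read off the algebraic multiplicities:
  χ_A(x) = (x - 6)^3

Step 2 — compute geometric multiplicities via the rank-nullity identity g(λ) = n − rank(A − λI):
  rank(A − (6)·I) = 1, so dim ker(A − (6)·I) = n − 1 = 2

Summary:
  λ = 6: algebraic multiplicity = 3, geometric multiplicity = 2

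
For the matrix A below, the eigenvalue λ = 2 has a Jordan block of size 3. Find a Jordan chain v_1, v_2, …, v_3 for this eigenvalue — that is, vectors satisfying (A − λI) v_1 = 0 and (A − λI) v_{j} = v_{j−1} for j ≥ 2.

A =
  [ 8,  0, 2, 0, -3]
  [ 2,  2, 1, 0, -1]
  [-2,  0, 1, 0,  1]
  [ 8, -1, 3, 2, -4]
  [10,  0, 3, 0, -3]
A Jordan chain for λ = 2 of length 3:
v_1 = (2, 0, 0, 0, 4)ᵀ
v_2 = (6, 2, -2, 8, 10)ᵀ
v_3 = (1, 0, 0, 0, 0)ᵀ

Let N = A − (2)·I. We want v_3 with N^3 v_3 = 0 but N^2 v_3 ≠ 0; then v_{j-1} := N · v_j for j = 3, …, 2.

Pick v_3 = (1, 0, 0, 0, 0)ᵀ.
Then v_2 = N · v_3 = (6, 2, -2, 8, 10)ᵀ.
Then v_1 = N · v_2 = (2, 0, 0, 0, 4)ᵀ.

Sanity check: (A − (2)·I) v_1 = (0, 0, 0, 0, 0)ᵀ = 0. ✓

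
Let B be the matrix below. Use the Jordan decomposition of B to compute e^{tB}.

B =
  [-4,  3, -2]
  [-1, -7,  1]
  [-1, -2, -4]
e^{tB} =
  [t*exp(-5*t) + exp(-5*t), t^2*exp(-5*t)/2 + 3*t*exp(-5*t), -t^2*exp(-5*t)/2 - 2*t*exp(-5*t)]
  [-t*exp(-5*t), -t^2*exp(-5*t)/2 - 2*t*exp(-5*t) + exp(-5*t), t^2*exp(-5*t)/2 + t*exp(-5*t)]
  [-t*exp(-5*t), -t^2*exp(-5*t)/2 - 2*t*exp(-5*t), t^2*exp(-5*t)/2 + t*exp(-5*t) + exp(-5*t)]

Strategy: write B = P · J · P⁻¹ where J is a Jordan canonical form, so e^{tB} = P · e^{tJ} · P⁻¹, and e^{tJ} can be computed block-by-block.

B has Jordan form
J =
  [-5,  1,  0]
  [ 0, -5,  1]
  [ 0,  0, -5]
(up to reordering of blocks).

Per-block formulas:
  For a 3×3 Jordan block J_3(-5): exp(t · J_3(-5)) = e^(-5t)·(I + t·N + (t^2/2)·N^2), where N is the 3×3 nilpotent shift.

After assembling e^{tJ} and conjugating by P, we get:

e^{tB} =
  [t*exp(-5*t) + exp(-5*t), t^2*exp(-5*t)/2 + 3*t*exp(-5*t), -t^2*exp(-5*t)/2 - 2*t*exp(-5*t)]
  [-t*exp(-5*t), -t^2*exp(-5*t)/2 - 2*t*exp(-5*t) + exp(-5*t), t^2*exp(-5*t)/2 + t*exp(-5*t)]
  [-t*exp(-5*t), -t^2*exp(-5*t)/2 - 2*t*exp(-5*t), t^2*exp(-5*t)/2 + t*exp(-5*t) + exp(-5*t)]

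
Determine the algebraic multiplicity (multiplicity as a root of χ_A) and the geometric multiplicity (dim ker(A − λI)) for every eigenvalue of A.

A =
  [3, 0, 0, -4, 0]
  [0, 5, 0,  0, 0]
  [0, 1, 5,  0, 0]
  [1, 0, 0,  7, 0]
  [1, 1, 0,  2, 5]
λ = 5: alg = 5, geom = 3

Step 1 — factor the characteristic polynomial to read off the algebraic multiplicities:
  χ_A(x) = (x - 5)^5

Step 2 — compute geometric multiplicities via the rank-nullity identity g(λ) = n − rank(A − λI):
  rank(A − (5)·I) = 2, so dim ker(A − (5)·I) = n − 2 = 3

Summary:
  λ = 5: algebraic multiplicity = 5, geometric multiplicity = 3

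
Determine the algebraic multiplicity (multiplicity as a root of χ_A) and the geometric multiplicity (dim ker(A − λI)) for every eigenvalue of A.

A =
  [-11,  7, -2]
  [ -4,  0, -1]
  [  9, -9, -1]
λ = -4: alg = 3, geom = 1

Step 1 — factor the characteristic polynomial to read off the algebraic multiplicities:
  χ_A(x) = (x + 4)^3

Step 2 — compute geometric multiplicities via the rank-nullity identity g(λ) = n − rank(A − λI):
  rank(A − (-4)·I) = 2, so dim ker(A − (-4)·I) = n − 2 = 1

Summary:
  λ = -4: algebraic multiplicity = 3, geometric multiplicity = 1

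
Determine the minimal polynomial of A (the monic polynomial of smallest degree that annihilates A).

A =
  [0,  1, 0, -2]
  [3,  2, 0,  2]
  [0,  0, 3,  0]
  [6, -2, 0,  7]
x^2 - 6*x + 9

The characteristic polynomial is χ_A(x) = (x - 3)^4, so the eigenvalues are known. The minimal polynomial is
  m_A(x) = Π_λ (x − λ)^{k_λ}
where k_λ is the size of the *largest* Jordan block for λ (equivalently, the smallest k with (A − λI)^k v = 0 for every generalised eigenvector v of λ).

  λ = 3: largest Jordan block has size 2, contributing (x − 3)^2

So m_A(x) = (x - 3)^2 = x^2 - 6*x + 9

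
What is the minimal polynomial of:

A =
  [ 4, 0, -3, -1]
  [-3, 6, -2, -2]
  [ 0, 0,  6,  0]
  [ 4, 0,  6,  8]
x^3 - 18*x^2 + 108*x - 216

The characteristic polynomial is χ_A(x) = (x - 6)^4, so the eigenvalues are known. The minimal polynomial is
  m_A(x) = Π_λ (x − λ)^{k_λ}
where k_λ is the size of the *largest* Jordan block for λ (equivalently, the smallest k with (A − λI)^k v = 0 for every generalised eigenvector v of λ).

  λ = 6: largest Jordan block has size 3, contributing (x − 6)^3

So m_A(x) = (x - 6)^3 = x^3 - 18*x^2 + 108*x - 216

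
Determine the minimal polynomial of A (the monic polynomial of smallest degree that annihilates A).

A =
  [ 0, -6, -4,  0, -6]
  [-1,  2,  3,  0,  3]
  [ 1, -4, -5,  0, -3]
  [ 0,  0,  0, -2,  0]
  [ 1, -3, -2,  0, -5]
x^3 + 6*x^2 + 12*x + 8

The characteristic polynomial is χ_A(x) = (x + 2)^5, so the eigenvalues are known. The minimal polynomial is
  m_A(x) = Π_λ (x − λ)^{k_λ}
where k_λ is the size of the *largest* Jordan block for λ (equivalently, the smallest k with (A − λI)^k v = 0 for every generalised eigenvector v of λ).

  λ = -2: largest Jordan block has size 3, contributing (x + 2)^3

So m_A(x) = (x + 2)^3 = x^3 + 6*x^2 + 12*x + 8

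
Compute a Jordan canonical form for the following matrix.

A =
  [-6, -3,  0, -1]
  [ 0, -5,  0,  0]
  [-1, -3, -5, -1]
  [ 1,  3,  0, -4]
J_2(-5) ⊕ J_1(-5) ⊕ J_1(-5)

The characteristic polynomial is
  det(x·I − A) = x^4 + 20*x^3 + 150*x^2 + 500*x + 625 = (x + 5)^4

Eigenvalues and multiplicities (the geometric multiplicity of λ is n − rank(A − λI), which equals the number of Jordan blocks for λ):
  λ = -5: algebraic multiplicity = 4, geometric multiplicity = 3

Determining the block sizes for each eigenvalue:
  λ = -5: 3 blocks summing to 4 forces exactly one block of size 2 and the rest size 1 → block sizes [2, 1, 1]

Assembling the blocks gives a Jordan form
J =
  [-5,  1,  0,  0]
  [ 0, -5,  0,  0]
  [ 0,  0, -5,  0]
  [ 0,  0,  0, -5]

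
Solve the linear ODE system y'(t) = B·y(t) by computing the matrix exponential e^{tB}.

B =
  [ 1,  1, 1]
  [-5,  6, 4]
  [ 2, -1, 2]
e^{tB} =
  [t^2*exp(3*t)/2 - 2*t*exp(3*t) + exp(3*t), t*exp(3*t), t^2*exp(3*t)/2 + t*exp(3*t)]
  [3*t^2*exp(3*t)/2 - 5*t*exp(3*t), 3*t*exp(3*t) + exp(3*t), 3*t^2*exp(3*t)/2 + 4*t*exp(3*t)]
  [-t^2*exp(3*t)/2 + 2*t*exp(3*t), -t*exp(3*t), -t^2*exp(3*t)/2 - t*exp(3*t) + exp(3*t)]

Strategy: write B = P · J · P⁻¹ where J is a Jordan canonical form, so e^{tB} = P · e^{tJ} · P⁻¹, and e^{tJ} can be computed block-by-block.

B has Jordan form
J =
  [3, 1, 0]
  [0, 3, 1]
  [0, 0, 3]
(up to reordering of blocks).

Per-block formulas:
  For a 3×3 Jordan block J_3(3): exp(t · J_3(3)) = e^(3t)·(I + t·N + (t^2/2)·N^2), where N is the 3×3 nilpotent shift.

After assembling e^{tJ} and conjugating by P, we get:

e^{tB} =
  [t^2*exp(3*t)/2 - 2*t*exp(3*t) + exp(3*t), t*exp(3*t), t^2*exp(3*t)/2 + t*exp(3*t)]
  [3*t^2*exp(3*t)/2 - 5*t*exp(3*t), 3*t*exp(3*t) + exp(3*t), 3*t^2*exp(3*t)/2 + 4*t*exp(3*t)]
  [-t^2*exp(3*t)/2 + 2*t*exp(3*t), -t*exp(3*t), -t^2*exp(3*t)/2 - t*exp(3*t) + exp(3*t)]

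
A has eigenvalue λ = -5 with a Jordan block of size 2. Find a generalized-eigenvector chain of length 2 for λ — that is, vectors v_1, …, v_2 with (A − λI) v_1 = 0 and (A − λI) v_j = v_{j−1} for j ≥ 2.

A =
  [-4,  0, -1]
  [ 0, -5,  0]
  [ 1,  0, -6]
A Jordan chain for λ = -5 of length 2:
v_1 = (1, 0, 1)ᵀ
v_2 = (1, 0, 0)ᵀ

Let N = A − (-5)·I. We want v_2 with N^2 v_2 = 0 but N^1 v_2 ≠ 0; then v_{j-1} := N · v_j for j = 2, …, 2.

Pick v_2 = (1, 0, 0)ᵀ.
Then v_1 = N · v_2 = (1, 0, 1)ᵀ.

Sanity check: (A − (-5)·I) v_1 = (0, 0, 0)ᵀ = 0. ✓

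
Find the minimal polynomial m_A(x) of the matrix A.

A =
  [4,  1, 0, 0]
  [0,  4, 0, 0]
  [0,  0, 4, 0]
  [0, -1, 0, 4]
x^2 - 8*x + 16

The characteristic polynomial is χ_A(x) = (x - 4)^4, so the eigenvalues are known. The minimal polynomial is
  m_A(x) = Π_λ (x − λ)^{k_λ}
where k_λ is the size of the *largest* Jordan block for λ (equivalently, the smallest k with (A − λI)^k v = 0 for every generalised eigenvector v of λ).

  λ = 4: largest Jordan block has size 2, contributing (x − 4)^2

So m_A(x) = (x - 4)^2 = x^2 - 8*x + 16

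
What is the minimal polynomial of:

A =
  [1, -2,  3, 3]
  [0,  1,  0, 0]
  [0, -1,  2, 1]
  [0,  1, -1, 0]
x^2 - 2*x + 1

The characteristic polynomial is χ_A(x) = (x - 1)^4, so the eigenvalues are known. The minimal polynomial is
  m_A(x) = Π_λ (x − λ)^{k_λ}
where k_λ is the size of the *largest* Jordan block for λ (equivalently, the smallest k with (A − λI)^k v = 0 for every generalised eigenvector v of λ).

  λ = 1: largest Jordan block has size 2, contributing (x − 1)^2

So m_A(x) = (x - 1)^2 = x^2 - 2*x + 1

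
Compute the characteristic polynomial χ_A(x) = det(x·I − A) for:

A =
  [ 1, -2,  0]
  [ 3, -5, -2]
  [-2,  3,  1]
x^3 + 3*x^2 + 3*x + 1

Expanding det(x·I − A) (e.g. by cofactor expansion or by noting that A is similar to its Jordan form J, which has the same characteristic polynomial as A) gives
  χ_A(x) = x^3 + 3*x^2 + 3*x + 1
which factors as (x + 1)^3. The eigenvalues (with algebraic multiplicities) are λ = -1 with multiplicity 3.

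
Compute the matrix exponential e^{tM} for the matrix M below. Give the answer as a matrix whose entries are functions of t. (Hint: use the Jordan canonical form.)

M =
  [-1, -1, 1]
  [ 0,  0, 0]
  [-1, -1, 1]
e^{tM} =
  [1 - t, -t, t]
  [0, 1, 0]
  [-t, -t, t + 1]

Strategy: write M = P · J · P⁻¹ where J is a Jordan canonical form, so e^{tM} = P · e^{tJ} · P⁻¹, and e^{tJ} can be computed block-by-block.

M has Jordan form
J =
  [0, 1, 0]
  [0, 0, 0]
  [0, 0, 0]
(up to reordering of blocks).

Per-block formulas:
  For a 2×2 Jordan block J_2(0): exp(t · J_2(0)) = e^(0t)·(I + t·N), where N is the 2×2 nilpotent shift.
  For a 1×1 block at λ = 0: exp(t · [0]) = [e^(0t)].

After assembling e^{tJ} and conjugating by P, we get:

e^{tM} =
  [1 - t, -t, t]
  [0, 1, 0]
  [-t, -t, t + 1]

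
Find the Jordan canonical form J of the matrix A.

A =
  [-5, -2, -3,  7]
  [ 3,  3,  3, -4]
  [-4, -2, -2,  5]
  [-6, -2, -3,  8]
J_2(1) ⊕ J_2(1)

The characteristic polynomial is
  det(x·I − A) = x^4 - 4*x^3 + 6*x^2 - 4*x + 1 = (x - 1)^4

Eigenvalues and multiplicities (the geometric multiplicity of λ is n − rank(A − λI), which equals the number of Jordan blocks for λ):
  λ = 1: algebraic multiplicity = 4, geometric multiplicity = 2

Determining the block sizes for each eigenvalue:
  λ = 1: with am = 4 and gm = 2, the partition is not yet determined (e.g. several partitions of 4 into 2 parts exist). Let N = A − (1)·I. Computing rank(N^1) = 2, rank(N^2) = 0; the number of blocks of size ≥ j is rank(N^{j−1}) − rank(N^j), giving [2, 2]. So we have 2 block(s) of size 2 → block sizes [2, 2]

Assembling the blocks gives a Jordan form
J =
  [1, 1, 0, 0]
  [0, 1, 0, 0]
  [0, 0, 1, 1]
  [0, 0, 0, 1]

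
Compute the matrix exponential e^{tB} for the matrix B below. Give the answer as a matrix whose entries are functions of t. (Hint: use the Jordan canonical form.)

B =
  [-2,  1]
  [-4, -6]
e^{tB} =
  [2*t*exp(-4*t) + exp(-4*t), t*exp(-4*t)]
  [-4*t*exp(-4*t), -2*t*exp(-4*t) + exp(-4*t)]

Strategy: write B = P · J · P⁻¹ where J is a Jordan canonical form, so e^{tB} = P · e^{tJ} · P⁻¹, and e^{tJ} can be computed block-by-block.

B has Jordan form
J =
  [-4,  1]
  [ 0, -4]
(up to reordering of blocks).

Per-block formulas:
  For a 2×2 Jordan block J_2(-4): exp(t · J_2(-4)) = e^(-4t)·(I + t·N), where N is the 2×2 nilpotent shift.

After assembling e^{tJ} and conjugating by P, we get:

e^{tB} =
  [2*t*exp(-4*t) + exp(-4*t), t*exp(-4*t)]
  [-4*t*exp(-4*t), -2*t*exp(-4*t) + exp(-4*t)]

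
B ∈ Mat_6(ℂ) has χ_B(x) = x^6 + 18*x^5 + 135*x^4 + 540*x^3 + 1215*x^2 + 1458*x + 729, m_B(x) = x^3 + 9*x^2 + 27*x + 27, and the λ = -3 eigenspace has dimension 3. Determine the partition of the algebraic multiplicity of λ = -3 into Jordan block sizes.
Block sizes for λ = -3: [3, 2, 1]

Step 1 — from the characteristic polynomial, algebraic multiplicity of λ = -3 is 6. From dim ker(B − (-3)·I) = 3, there are exactly 3 Jordan blocks for λ = -3.
Step 2 — from the minimal polynomial, the factor (x + 3)^3 tells us the largest block for λ = -3 has size 3.
Step 3 — with total size 6, 3 blocks, and largest block 3, the block sizes (in nonincreasing order) are [3, 2, 1].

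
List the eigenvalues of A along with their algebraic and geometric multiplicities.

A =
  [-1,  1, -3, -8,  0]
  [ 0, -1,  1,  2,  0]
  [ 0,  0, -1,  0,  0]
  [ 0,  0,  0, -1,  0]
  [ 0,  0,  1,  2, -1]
λ = -1: alg = 5, geom = 3

Step 1 — factor the characteristic polynomial to read off the algebraic multiplicities:
  χ_A(x) = (x + 1)^5

Step 2 — compute geometric multiplicities via the rank-nullity identity g(λ) = n − rank(A − λI):
  rank(A − (-1)·I) = 2, so dim ker(A − (-1)·I) = n − 2 = 3

Summary:
  λ = -1: algebraic multiplicity = 5, geometric multiplicity = 3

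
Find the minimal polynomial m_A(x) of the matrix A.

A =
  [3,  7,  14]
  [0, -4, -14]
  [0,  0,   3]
x^2 + x - 12

The characteristic polynomial is χ_A(x) = (x - 3)^2*(x + 4), so the eigenvalues are known. The minimal polynomial is
  m_A(x) = Π_λ (x − λ)^{k_λ}
where k_λ is the size of the *largest* Jordan block for λ (equivalently, the smallest k with (A − λI)^k v = 0 for every generalised eigenvector v of λ).

  λ = -4: largest Jordan block has size 1, contributing (x + 4)
  λ = 3: largest Jordan block has size 1, contributing (x − 3)

So m_A(x) = (x - 3)*(x + 4) = x^2 + x - 12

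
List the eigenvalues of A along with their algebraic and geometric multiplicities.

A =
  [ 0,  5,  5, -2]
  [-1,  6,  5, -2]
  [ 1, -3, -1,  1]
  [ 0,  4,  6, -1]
λ = 1: alg = 4, geom = 2

Step 1 — factor the characteristic polynomial to read off the algebraic multiplicities:
  χ_A(x) = (x - 1)^4

Step 2 — compute geometric multiplicities via the rank-nullity identity g(λ) = n − rank(A − λI):
  rank(A − (1)·I) = 2, so dim ker(A − (1)·I) = n − 2 = 2

Summary:
  λ = 1: algebraic multiplicity = 4, geometric multiplicity = 2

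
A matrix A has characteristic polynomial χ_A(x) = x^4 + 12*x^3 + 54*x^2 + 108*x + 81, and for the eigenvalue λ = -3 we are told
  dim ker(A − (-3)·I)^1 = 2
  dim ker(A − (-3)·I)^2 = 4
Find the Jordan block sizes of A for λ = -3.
Block sizes for λ = -3: [2, 2]

From the dimensions of kernels of powers, the number of Jordan blocks of size at least j is d_j − d_{j−1} where d_j = dim ker(N^j) (with d_0 = 0). Computing the differences gives [2, 2].
The number of blocks of size exactly k is (#blocks of size ≥ k) − (#blocks of size ≥ k + 1), so the partition is: 2 block(s) of size 2.
In nonincreasing order the block sizes are [2, 2].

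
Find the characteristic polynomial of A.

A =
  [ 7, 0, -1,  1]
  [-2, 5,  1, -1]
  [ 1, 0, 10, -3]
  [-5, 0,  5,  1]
x^4 - 23*x^3 + 198*x^2 - 756*x + 1080

Expanding det(x·I − A) (e.g. by cofactor expansion or by noting that A is similar to its Jordan form J, which has the same characteristic polynomial as A) gives
  χ_A(x) = x^4 - 23*x^3 + 198*x^2 - 756*x + 1080
which factors as (x - 6)^3*(x - 5). The eigenvalues (with algebraic multiplicities) are λ = 5 with multiplicity 1, λ = 6 with multiplicity 3.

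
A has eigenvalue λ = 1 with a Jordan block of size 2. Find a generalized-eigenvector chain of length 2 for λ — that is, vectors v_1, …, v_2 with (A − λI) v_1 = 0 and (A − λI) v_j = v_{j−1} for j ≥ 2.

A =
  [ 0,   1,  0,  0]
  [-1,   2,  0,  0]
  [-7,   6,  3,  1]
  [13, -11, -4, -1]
A Jordan chain for λ = 1 of length 2:
v_1 = (-1, -1, -7, 13)ᵀ
v_2 = (1, 0, 0, 0)ᵀ

Let N = A − (1)·I. We want v_2 with N^2 v_2 = 0 but N^1 v_2 ≠ 0; then v_{j-1} := N · v_j for j = 2, …, 2.

Pick v_2 = (1, 0, 0, 0)ᵀ.
Then v_1 = N · v_2 = (-1, -1, -7, 13)ᵀ.

Sanity check: (A − (1)·I) v_1 = (0, 0, 0, 0)ᵀ = 0. ✓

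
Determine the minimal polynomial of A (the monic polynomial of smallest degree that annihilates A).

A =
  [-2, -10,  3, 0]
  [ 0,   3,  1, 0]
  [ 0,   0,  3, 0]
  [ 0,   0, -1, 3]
x^3 - 4*x^2 - 3*x + 18

The characteristic polynomial is χ_A(x) = (x - 3)^3*(x + 2), so the eigenvalues are known. The minimal polynomial is
  m_A(x) = Π_λ (x − λ)^{k_λ}
where k_λ is the size of the *largest* Jordan block for λ (equivalently, the smallest k with (A − λI)^k v = 0 for every generalised eigenvector v of λ).

  λ = -2: largest Jordan block has size 1, contributing (x + 2)
  λ = 3: largest Jordan block has size 2, contributing (x − 3)^2

So m_A(x) = (x - 3)^2*(x + 2) = x^3 - 4*x^2 - 3*x + 18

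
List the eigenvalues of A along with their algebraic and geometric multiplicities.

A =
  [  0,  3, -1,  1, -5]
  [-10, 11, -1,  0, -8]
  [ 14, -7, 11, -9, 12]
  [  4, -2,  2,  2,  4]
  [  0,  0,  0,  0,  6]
λ = 6: alg = 5, geom = 2

Step 1 — factor the characteristic polynomial to read off the algebraic multiplicities:
  χ_A(x) = (x - 6)^5

Step 2 — compute geometric multiplicities via the rank-nullity identity g(λ) = n − rank(A − λI):
  rank(A − (6)·I) = 3, so dim ker(A − (6)·I) = n − 3 = 2

Summary:
  λ = 6: algebraic multiplicity = 5, geometric multiplicity = 2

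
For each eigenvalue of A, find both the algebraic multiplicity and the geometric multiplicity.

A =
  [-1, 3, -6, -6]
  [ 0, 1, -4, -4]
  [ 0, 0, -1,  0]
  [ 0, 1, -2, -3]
λ = -1: alg = 4, geom = 3

Step 1 — factor the characteristic polynomial to read off the algebraic multiplicities:
  χ_A(x) = (x + 1)^4

Step 2 — compute geometric multiplicities via the rank-nullity identity g(λ) = n − rank(A − λI):
  rank(A − (-1)·I) = 1, so dim ker(A − (-1)·I) = n − 1 = 3

Summary:
  λ = -1: algebraic multiplicity = 4, geometric multiplicity = 3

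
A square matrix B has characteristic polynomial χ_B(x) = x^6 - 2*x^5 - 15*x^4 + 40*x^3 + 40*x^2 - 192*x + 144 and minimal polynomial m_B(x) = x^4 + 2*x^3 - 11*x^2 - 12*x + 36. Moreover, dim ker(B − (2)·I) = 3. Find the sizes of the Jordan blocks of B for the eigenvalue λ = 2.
Block sizes for λ = 2: [2, 1, 1]

Step 1 — from the characteristic polynomial, algebraic multiplicity of λ = 2 is 4. From dim ker(B − (2)·I) = 3, there are exactly 3 Jordan blocks for λ = 2.
Step 2 — from the minimal polynomial, the factor (x − 2)^2 tells us the largest block for λ = 2 has size 2.
Step 3 — with total size 4, 3 blocks, and largest block 2, the block sizes (in nonincreasing order) are [2, 1, 1].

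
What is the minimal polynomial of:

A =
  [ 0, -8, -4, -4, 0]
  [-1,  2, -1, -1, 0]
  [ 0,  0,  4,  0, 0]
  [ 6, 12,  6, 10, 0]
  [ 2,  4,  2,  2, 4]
x^2 - 8*x + 16

The characteristic polynomial is χ_A(x) = (x - 4)^5, so the eigenvalues are known. The minimal polynomial is
  m_A(x) = Π_λ (x − λ)^{k_λ}
where k_λ is the size of the *largest* Jordan block for λ (equivalently, the smallest k with (A − λI)^k v = 0 for every generalised eigenvector v of λ).

  λ = 4: largest Jordan block has size 2, contributing (x − 4)^2

So m_A(x) = (x - 4)^2 = x^2 - 8*x + 16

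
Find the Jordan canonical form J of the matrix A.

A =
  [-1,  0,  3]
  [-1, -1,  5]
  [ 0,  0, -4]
J_1(-4) ⊕ J_2(-1)

The characteristic polynomial is
  det(x·I − A) = x^3 + 6*x^2 + 9*x + 4 = (x + 1)^2*(x + 4)

Eigenvalues and multiplicities (the geometric multiplicity of λ is n − rank(A − λI), which equals the number of Jordan blocks for λ):
  λ = -4: algebraic multiplicity = 1, geometric multiplicity = 1
  λ = -1: algebraic multiplicity = 2, geometric multiplicity = 1

Determining the block sizes for each eigenvalue:
  λ = -4: one block (gm = 1), so the single block has size am = 1 → block sizes [1]
  λ = -1: one block (gm = 1), so the single block has size am = 2 → block sizes [2]

Assembling the blocks gives a Jordan form
J =
  [-4,  0,  0]
  [ 0, -1,  1]
  [ 0,  0, -1]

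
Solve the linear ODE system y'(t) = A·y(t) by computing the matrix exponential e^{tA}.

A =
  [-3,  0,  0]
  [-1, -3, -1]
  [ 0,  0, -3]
e^{tA} =
  [exp(-3*t), 0, 0]
  [-t*exp(-3*t), exp(-3*t), -t*exp(-3*t)]
  [0, 0, exp(-3*t)]

Strategy: write A = P · J · P⁻¹ where J is a Jordan canonical form, so e^{tA} = P · e^{tJ} · P⁻¹, and e^{tJ} can be computed block-by-block.

A has Jordan form
J =
  [-3,  1,  0]
  [ 0, -3,  0]
  [ 0,  0, -3]
(up to reordering of blocks).

Per-block formulas:
  For a 2×2 Jordan block J_2(-3): exp(t · J_2(-3)) = e^(-3t)·(I + t·N), where N is the 2×2 nilpotent shift.
  For a 1×1 block at λ = -3: exp(t · [-3]) = [e^(-3t)].

After assembling e^{tJ} and conjugating by P, we get:

e^{tA} =
  [exp(-3*t), 0, 0]
  [-t*exp(-3*t), exp(-3*t), -t*exp(-3*t)]
  [0, 0, exp(-3*t)]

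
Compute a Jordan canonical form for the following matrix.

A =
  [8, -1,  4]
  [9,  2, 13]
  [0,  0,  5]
J_3(5)

The characteristic polynomial is
  det(x·I − A) = x^3 - 15*x^2 + 75*x - 125 = (x - 5)^3

Eigenvalues and multiplicities (the geometric multiplicity of λ is n − rank(A − λI), which equals the number of Jordan blocks for λ):
  λ = 5: algebraic multiplicity = 3, geometric multiplicity = 1

Determining the block sizes for each eigenvalue:
  λ = 5: one block (gm = 1), so the single block has size am = 3 → block sizes [3]

Assembling the blocks gives a Jordan form
J =
  [5, 1, 0]
  [0, 5, 1]
  [0, 0, 5]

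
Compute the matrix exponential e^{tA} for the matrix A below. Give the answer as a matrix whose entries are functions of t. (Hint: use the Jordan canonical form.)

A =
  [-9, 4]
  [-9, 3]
e^{tA} =
  [-6*t*exp(-3*t) + exp(-3*t), 4*t*exp(-3*t)]
  [-9*t*exp(-3*t), 6*t*exp(-3*t) + exp(-3*t)]

Strategy: write A = P · J · P⁻¹ where J is a Jordan canonical form, so e^{tA} = P · e^{tJ} · P⁻¹, and e^{tJ} can be computed block-by-block.

A has Jordan form
J =
  [-3,  1]
  [ 0, -3]
(up to reordering of blocks).

Per-block formulas:
  For a 2×2 Jordan block J_2(-3): exp(t · J_2(-3)) = e^(-3t)·(I + t·N), where N is the 2×2 nilpotent shift.

After assembling e^{tJ} and conjugating by P, we get:

e^{tA} =
  [-6*t*exp(-3*t) + exp(-3*t), 4*t*exp(-3*t)]
  [-9*t*exp(-3*t), 6*t*exp(-3*t) + exp(-3*t)]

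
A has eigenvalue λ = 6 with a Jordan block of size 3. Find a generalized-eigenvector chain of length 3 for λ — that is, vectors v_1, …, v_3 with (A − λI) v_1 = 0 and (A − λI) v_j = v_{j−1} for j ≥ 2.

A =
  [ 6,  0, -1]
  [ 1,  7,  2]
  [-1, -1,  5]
A Jordan chain for λ = 6 of length 3:
v_1 = (1, -1, 0)ᵀ
v_2 = (0, 1, -1)ᵀ
v_3 = (1, 0, 0)ᵀ

Let N = A − (6)·I. We want v_3 with N^3 v_3 = 0 but N^2 v_3 ≠ 0; then v_{j-1} := N · v_j for j = 3, …, 2.

Pick v_3 = (1, 0, 0)ᵀ.
Then v_2 = N · v_3 = (0, 1, -1)ᵀ.
Then v_1 = N · v_2 = (1, -1, 0)ᵀ.

Sanity check: (A − (6)·I) v_1 = (0, 0, 0)ᵀ = 0. ✓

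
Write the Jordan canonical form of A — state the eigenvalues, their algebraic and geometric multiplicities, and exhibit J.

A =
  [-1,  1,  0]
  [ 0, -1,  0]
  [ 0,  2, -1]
J_2(-1) ⊕ J_1(-1)

The characteristic polynomial is
  det(x·I − A) = x^3 + 3*x^2 + 3*x + 1 = (x + 1)^3

Eigenvalues and multiplicities (the geometric multiplicity of λ is n − rank(A − λI), which equals the number of Jordan blocks for λ):
  λ = -1: algebraic multiplicity = 3, geometric multiplicity = 2

Determining the block sizes for each eigenvalue:
  λ = -1: 2 blocks summing to 3 forces exactly one block of size 2 and the rest size 1 → block sizes [2, 1]

Assembling the blocks gives a Jordan form
J =
  [-1,  1,  0]
  [ 0, -1,  0]
  [ 0,  0, -1]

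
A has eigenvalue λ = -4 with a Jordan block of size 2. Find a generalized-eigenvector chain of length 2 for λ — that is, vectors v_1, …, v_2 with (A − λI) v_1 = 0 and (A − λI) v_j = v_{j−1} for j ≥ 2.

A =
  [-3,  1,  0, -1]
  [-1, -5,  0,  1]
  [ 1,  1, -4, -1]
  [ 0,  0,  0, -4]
A Jordan chain for λ = -4 of length 2:
v_1 = (1, -1, 1, 0)ᵀ
v_2 = (1, 0, 0, 0)ᵀ

Let N = A − (-4)·I. We want v_2 with N^2 v_2 = 0 but N^1 v_2 ≠ 0; then v_{j-1} := N · v_j for j = 2, …, 2.

Pick v_2 = (1, 0, 0, 0)ᵀ.
Then v_1 = N · v_2 = (1, -1, 1, 0)ᵀ.

Sanity check: (A − (-4)·I) v_1 = (0, 0, 0, 0)ᵀ = 0. ✓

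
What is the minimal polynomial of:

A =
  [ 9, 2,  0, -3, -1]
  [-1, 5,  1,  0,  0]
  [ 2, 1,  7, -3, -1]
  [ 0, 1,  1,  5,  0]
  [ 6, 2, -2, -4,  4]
x^3 - 18*x^2 + 108*x - 216

The characteristic polynomial is χ_A(x) = (x - 6)^5, so the eigenvalues are known. The minimal polynomial is
  m_A(x) = Π_λ (x − λ)^{k_λ}
where k_λ is the size of the *largest* Jordan block for λ (equivalently, the smallest k with (A − λI)^k v = 0 for every generalised eigenvector v of λ).

  λ = 6: largest Jordan block has size 3, contributing (x − 6)^3

So m_A(x) = (x - 6)^3 = x^3 - 18*x^2 + 108*x - 216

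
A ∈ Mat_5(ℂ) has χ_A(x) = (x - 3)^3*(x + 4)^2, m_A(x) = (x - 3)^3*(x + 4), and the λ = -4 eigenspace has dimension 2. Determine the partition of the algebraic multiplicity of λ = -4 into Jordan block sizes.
Block sizes for λ = -4: [1, 1]

Step 1 — from the characteristic polynomial, algebraic multiplicity of λ = -4 is 2. From dim ker(A − (-4)·I) = 2, there are exactly 2 Jordan blocks for λ = -4.
Step 2 — from the minimal polynomial, the factor (x + 4) tells us the largest block for λ = -4 has size 1.
Step 3 — with total size 2, 2 blocks, and largest block 1, the block sizes (in nonincreasing order) are [1, 1].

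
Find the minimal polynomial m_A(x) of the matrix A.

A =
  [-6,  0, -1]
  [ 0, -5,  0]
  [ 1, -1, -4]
x^3 + 15*x^2 + 75*x + 125

The characteristic polynomial is χ_A(x) = (x + 5)^3, so the eigenvalues are known. The minimal polynomial is
  m_A(x) = Π_λ (x − λ)^{k_λ}
where k_λ is the size of the *largest* Jordan block for λ (equivalently, the smallest k with (A − λI)^k v = 0 for every generalised eigenvector v of λ).

  λ = -5: largest Jordan block has size 3, contributing (x + 5)^3

So m_A(x) = (x + 5)^3 = x^3 + 15*x^2 + 75*x + 125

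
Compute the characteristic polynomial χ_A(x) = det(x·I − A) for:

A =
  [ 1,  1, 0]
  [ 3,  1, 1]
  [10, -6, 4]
x^3 - 6*x^2 + 12*x - 8

Expanding det(x·I − A) (e.g. by cofactor expansion or by noting that A is similar to its Jordan form J, which has the same characteristic polynomial as A) gives
  χ_A(x) = x^3 - 6*x^2 + 12*x - 8
which factors as (x - 2)^3. The eigenvalues (with algebraic multiplicities) are λ = 2 with multiplicity 3.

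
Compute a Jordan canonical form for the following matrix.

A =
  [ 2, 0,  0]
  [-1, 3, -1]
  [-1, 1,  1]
J_2(2) ⊕ J_1(2)

The characteristic polynomial is
  det(x·I − A) = x^3 - 6*x^2 + 12*x - 8 = (x - 2)^3

Eigenvalues and multiplicities (the geometric multiplicity of λ is n − rank(A − λI), which equals the number of Jordan blocks for λ):
  λ = 2: algebraic multiplicity = 3, geometric multiplicity = 2

Determining the block sizes for each eigenvalue:
  λ = 2: 2 blocks summing to 3 forces exactly one block of size 2 and the rest size 1 → block sizes [2, 1]

Assembling the blocks gives a Jordan form
J =
  [2, 1, 0]
  [0, 2, 0]
  [0, 0, 2]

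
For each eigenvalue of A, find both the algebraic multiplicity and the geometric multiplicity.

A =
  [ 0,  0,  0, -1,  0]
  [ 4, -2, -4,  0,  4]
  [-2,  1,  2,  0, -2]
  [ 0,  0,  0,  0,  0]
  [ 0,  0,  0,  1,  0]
λ = 0: alg = 5, geom = 3

Step 1 — factor the characteristic polynomial to read off the algebraic multiplicities:
  χ_A(x) = x^5

Step 2 — compute geometric multiplicities via the rank-nullity identity g(λ) = n − rank(A − λI):
  rank(A − (0)·I) = 2, so dim ker(A − (0)·I) = n − 2 = 3

Summary:
  λ = 0: algebraic multiplicity = 5, geometric multiplicity = 3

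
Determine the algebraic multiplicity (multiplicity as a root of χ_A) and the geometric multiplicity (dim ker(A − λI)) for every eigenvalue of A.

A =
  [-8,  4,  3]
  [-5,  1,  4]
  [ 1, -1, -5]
λ = -4: alg = 3, geom = 1

Step 1 — factor the characteristic polynomial to read off the algebraic multiplicities:
  χ_A(x) = (x + 4)^3

Step 2 — compute geometric multiplicities via the rank-nullity identity g(λ) = n − rank(A − λI):
  rank(A − (-4)·I) = 2, so dim ker(A − (-4)·I) = n − 2 = 1

Summary:
  λ = -4: algebraic multiplicity = 3, geometric multiplicity = 1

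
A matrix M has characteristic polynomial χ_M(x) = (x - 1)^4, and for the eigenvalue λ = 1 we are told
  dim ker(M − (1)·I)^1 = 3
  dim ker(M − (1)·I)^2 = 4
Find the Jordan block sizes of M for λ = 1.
Block sizes for λ = 1: [2, 1, 1]

From the dimensions of kernels of powers, the number of Jordan blocks of size at least j is d_j − d_{j−1} where d_j = dim ker(N^j) (with d_0 = 0). Computing the differences gives [3, 1].
The number of blocks of size exactly k is (#blocks of size ≥ k) − (#blocks of size ≥ k + 1), so the partition is: 2 block(s) of size 1, 1 block(s) of size 2.
In nonincreasing order the block sizes are [2, 1, 1].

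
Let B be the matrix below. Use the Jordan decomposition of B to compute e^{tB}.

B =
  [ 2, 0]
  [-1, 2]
e^{tB} =
  [exp(2*t), 0]
  [-t*exp(2*t), exp(2*t)]

Strategy: write B = P · J · P⁻¹ where J is a Jordan canonical form, so e^{tB} = P · e^{tJ} · P⁻¹, and e^{tJ} can be computed block-by-block.

B has Jordan form
J =
  [2, 1]
  [0, 2]
(up to reordering of blocks).

Per-block formulas:
  For a 2×2 Jordan block J_2(2): exp(t · J_2(2)) = e^(2t)·(I + t·N), where N is the 2×2 nilpotent shift.

After assembling e^{tJ} and conjugating by P, we get:

e^{tB} =
  [exp(2*t), 0]
  [-t*exp(2*t), exp(2*t)]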